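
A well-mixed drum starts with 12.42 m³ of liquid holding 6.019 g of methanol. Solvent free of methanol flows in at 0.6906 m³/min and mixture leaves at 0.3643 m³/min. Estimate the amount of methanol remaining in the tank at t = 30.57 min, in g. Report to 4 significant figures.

Let m(t) be the amount of methanol. Volume: V(t) = V₀ + (Q_in − Q_out) t = 12.42 + 0.326300 t; V(30.57) = 22.3950 m³.
Solute balance: dm/dt = 0 − Q_out C = −Q_out m/V(t).
dm/m = −Q_out dt/(V₀ + 0.326300 t); integrating gives ln(m/m₀) = −(Q_out/(Q_in−Q_out)) ln(V/V₀).
m = m₀ (V₀/V)^(Q_out/(Q_in−Q_out)) = 6.019 × (12.42/22.3950)^(1.11646) = 3.11658 g.

3.117 g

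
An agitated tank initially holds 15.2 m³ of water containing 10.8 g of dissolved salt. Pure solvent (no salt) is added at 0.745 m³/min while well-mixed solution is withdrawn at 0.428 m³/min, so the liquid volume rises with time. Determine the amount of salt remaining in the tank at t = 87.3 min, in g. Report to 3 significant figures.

2.66 g

Let m(t) be the amount of salt. Volume: V(t) = V₀ + (Q_in − Q_out) t = 15.2 + 0.31700 t; V(87.3) = 42.874 m³.
No salt enters, so dm/dt = −Q_out · (m/V).
dm/m = −Q_out dt/(V₀ + 0.31700 t); integrating gives ln(m/m₀) = −(Q_out/(Q_in−Q_out)) ln(V/V₀).
m = m₀ (V₀/V)^(Q_out/(Q_in−Q_out)) = 10.8 × (15.2/42.874)^(1.3502) = 2.6630 g.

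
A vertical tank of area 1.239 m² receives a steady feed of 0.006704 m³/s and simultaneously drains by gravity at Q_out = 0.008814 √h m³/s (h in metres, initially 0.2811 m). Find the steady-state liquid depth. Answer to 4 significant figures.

0.5785 m

Accumulation of liquid (constant cross-section A): A dh/dt = Q_in − 0.008814 √h. At steady state dh/dt = 0:
Q_in = 0.008814 √h_ss ⇒ √h_ss = 0.006704/0.008814 = 0.760608.
h_ss = 0.760608² = 0.578525 m. (Since h₀ = 0.2811 m < h_ss, the level will rise toward this value.)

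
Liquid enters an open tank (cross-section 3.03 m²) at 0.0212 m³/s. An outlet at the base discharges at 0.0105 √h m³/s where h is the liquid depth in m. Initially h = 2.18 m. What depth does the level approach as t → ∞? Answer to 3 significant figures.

4.08 m

Accumulation of liquid (constant cross-section A): A dh/dt = Q_in − 0.0105 √h. At steady state dh/dt = 0:
Q_in = 0.0105 √h_ss ⇒ √h_ss = 0.0212/0.0105 = 2.0190.
h_ss = 2.0190² = 4.0766 m. (Since h₀ = 2.18 m < h_ss, the level will rise toward this value.)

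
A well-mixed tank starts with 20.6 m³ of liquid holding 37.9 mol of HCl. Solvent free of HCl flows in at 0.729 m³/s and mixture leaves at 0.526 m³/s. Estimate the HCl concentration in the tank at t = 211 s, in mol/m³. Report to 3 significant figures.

Total volume: dV/dt = Q_in − Q_out = 0.20300 m³/s, so V(t) = 20.6 + 0.20300 t and V(211) = 63.433 m³.
No HCl enters, so dm/dt = −Q_out · (m/V).
dm/m = −Q_out dt/(V₀ + 0.20300 t); integrating gives ln(m/m₀) = −(Q_out/(Q_in−Q_out)) ln(V/V₀).
m = m₀ (V₀/V)^(Q_out/(Q_in−Q_out)) = 37.9 × (20.6/63.433)^(2.5911) = 2.0559 mol.
C = m/V = 2.0559/63.433 = 0.032411 mol/m³.

0.0324 mol/m³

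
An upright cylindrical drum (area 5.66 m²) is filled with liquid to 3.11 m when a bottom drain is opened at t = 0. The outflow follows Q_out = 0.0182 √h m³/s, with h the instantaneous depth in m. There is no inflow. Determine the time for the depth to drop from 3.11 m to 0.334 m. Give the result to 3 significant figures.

Accumulation of liquid (constant cross-section A): A dh/dt = −0.0182 √h.
This is separable: 2 d(√h)/dt = −0.0182/A, so √h = √h₀ − (0.0182/(2A)) t.
t = 2A(√h₀ − √h)/0.0182 = 2·5.66·(√3.11 − √0.334)/0.0182
  = 11.320 × (1.7635 − 0.57793) / 0.0182 = 737.41 s.

737 s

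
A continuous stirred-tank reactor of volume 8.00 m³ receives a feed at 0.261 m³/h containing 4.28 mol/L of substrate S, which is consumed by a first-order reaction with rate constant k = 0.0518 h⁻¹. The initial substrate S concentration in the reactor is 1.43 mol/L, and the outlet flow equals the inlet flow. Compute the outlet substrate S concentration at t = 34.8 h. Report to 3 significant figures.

1.64 mol/L

Accumulation = in − out − consumed: V dC/dt = Q C_in − Q C − k V C.
dC/dt = (Q/V) C_in − (Q/V + k) C; effective rate a = Q/V + k = 0.032625 + 0.0518 = 0.084425 h⁻¹.
C_ss = Q C_in/(Q + kV) = 1.6540 mol/L; C(t) = C_ss + (C₀ − C_ss) e^(−a t).
C(34.8) = 1.6540 + (-0.22395)·e^(−0.084425·34.8) = 1.6540 + (-0.22395)·0.052972 = 1.6421 mol/L.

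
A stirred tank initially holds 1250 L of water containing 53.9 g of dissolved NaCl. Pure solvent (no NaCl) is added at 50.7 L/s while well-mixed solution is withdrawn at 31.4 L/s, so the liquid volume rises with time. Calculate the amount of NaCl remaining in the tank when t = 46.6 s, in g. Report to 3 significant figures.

22.3 g

Total volume: dV/dt = Q_in − Q_out = 19.300 L/s, so V(t) = 1250 + 19.300 t and V(46.6) = 2149.4 L.
Solute balance: dm/dt = 0 − Q_out C = −Q_out m/V(t).
Separate: dm/m = −Q_out dt/V(t) ⇒ ln(m/m₀) = −(Q_out/(Q_in−Q_out)) ln(V/V₀).
m = m₀ (V₀/V)^(Q_out/(Q_in−Q_out)) = 53.9 × (1250/2149.4)^(1.6269) = 22.315 g.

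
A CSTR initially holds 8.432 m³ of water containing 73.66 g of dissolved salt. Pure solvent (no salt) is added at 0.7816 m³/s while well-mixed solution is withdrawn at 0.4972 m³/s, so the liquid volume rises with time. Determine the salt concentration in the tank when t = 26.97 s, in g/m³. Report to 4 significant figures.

1.476 g/m³

Total volume: dV/dt = Q_in − Q_out = 0.284400 m³/s, so V(t) = 8.432 + 0.284400 t and V(26.97) = 16.1023 m³.
No salt enters, so dm/dt = −Q_out · (m/V).
dm/m = −Q_out dt/(V₀ + 0.284400 t); integrating gives ln(m/m₀) = −(Q_out/(Q_in−Q_out)) ln(V/V₀).
m = m₀ (V₀/V)^(Q_out/(Q_in−Q_out)) = 73.66 × (8.432/16.1023)^(1.74824) = 23.7712 g.
C = m/V = 23.7712/16.1023 = 1.47627 g/m³.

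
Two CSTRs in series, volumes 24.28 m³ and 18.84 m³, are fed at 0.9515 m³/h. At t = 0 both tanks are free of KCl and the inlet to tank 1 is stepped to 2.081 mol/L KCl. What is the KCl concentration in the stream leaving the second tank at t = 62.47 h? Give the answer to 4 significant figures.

Species balance on tank i: dCᵢ/dt = (Cᵢ₋₁ − Cᵢ)/τᵢ with τᵢ = Vᵢ/Q.
τ₁ = 24.28/0.9515 = 25.5176 h; τ₂ = 18.84/0.9515 = 19.8003 h.
Solving the cascade with C₁(0)=C₂(0)=0 gives C₂(t) = C_in[1 − (τ₁ e^(−t/τ₁) − τ₂ e^(−t/τ₂))/(τ₁ − τ₂)].
At t = 62.47: e^(−t/τ₁) = 0.0864565, e^(−t/τ₂) = 0.0426384.
C₂ = 2.081·[1 − (25.5176·0.0864565 − 19.8003·0.0426384)/(5.71729)] = 2.081·0.761791 = 1.58529 mol/L.

1.585 mol/L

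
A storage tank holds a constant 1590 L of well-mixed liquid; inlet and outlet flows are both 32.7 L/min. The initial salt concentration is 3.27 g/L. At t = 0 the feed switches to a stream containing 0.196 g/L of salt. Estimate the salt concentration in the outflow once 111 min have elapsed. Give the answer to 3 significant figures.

Species balance on the tank: V dC/dt = Q(C_in − C).
So dC/dt = (C_in − C)/τ with τ = V/Q = 1590/32.7 = 48.624 min.
C approaches C_in exponentially: C(t) = C_in + (C₀ − C_in) e^(−t/τ).
C(111) = 0.196 + (3.27 − 0.196)·e^(−111/48.624) = 0.196 + (3.0740)·0.10200 = 0.50953 g/L.

0.510 g/L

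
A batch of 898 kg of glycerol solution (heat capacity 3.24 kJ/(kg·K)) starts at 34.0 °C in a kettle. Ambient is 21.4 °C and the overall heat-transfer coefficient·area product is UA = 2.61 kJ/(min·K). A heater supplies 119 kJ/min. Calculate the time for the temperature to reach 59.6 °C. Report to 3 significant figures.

Unsteady energy balance on the tank contents: M c_p dT/dt = −UA(T − T_amb) + Q̇.
τ = M c_p/UA = 1114.8 min; T_ss = T_amb + Q̇/UA = 21.4 + 119/2.61 = 66.994 °C.
T(t) = T_ss + (T₀ − T_ss)e^(−t/τ); set T = 59.6:
t = −τ ln[(T − T_ss)/(T₀ − T_ss)] = −1114.8 · ln(0.22410) = 1667.3 min.

1670 min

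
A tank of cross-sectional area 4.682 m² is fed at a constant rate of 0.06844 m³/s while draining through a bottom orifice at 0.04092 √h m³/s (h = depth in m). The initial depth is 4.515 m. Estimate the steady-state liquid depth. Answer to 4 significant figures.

2.797 m

Level balance: A dh/dt = 0.06844 − 0.04092 √h. Setting dh/dt = 0:
Q_in = 0.04092 √h_ss ⇒ √h_ss = 0.06844/0.04092 = 1.67253.
h_ss = 1.67253² = 2.79736 m. (Since h₀ = 4.515 m > h_ss, the level will fall toward this value.)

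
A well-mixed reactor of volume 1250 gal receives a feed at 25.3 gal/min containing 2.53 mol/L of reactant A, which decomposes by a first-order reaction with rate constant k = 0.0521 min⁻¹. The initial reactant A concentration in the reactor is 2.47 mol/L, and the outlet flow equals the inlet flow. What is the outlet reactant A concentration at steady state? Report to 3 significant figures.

Species balance: V dC/dt = Q C_in − Q C − k V C.
At steady state: 0 = Q C_in − (Q + kV) C_ss, so C_ss = Q C_in/(Q + kV).
C_ss = 25.3·2.53/(25.3 + 0.0521·1250) = 64.009/90.425 = 0.70787 mol/L.

0.708 mol/L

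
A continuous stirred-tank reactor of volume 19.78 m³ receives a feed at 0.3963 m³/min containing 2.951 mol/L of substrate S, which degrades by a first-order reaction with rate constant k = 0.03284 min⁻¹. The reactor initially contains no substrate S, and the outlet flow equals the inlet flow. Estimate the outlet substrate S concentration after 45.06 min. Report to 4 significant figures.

1.015 mol/L

Species balance: V dC/dt = Q C_in − Q C − k V C.
dC/dt = (Q/V) C_in − (Q/V + k) C; effective rate a = Q/V + k = 0.0200354 + 0.03284 = 0.0528754 min⁻¹.
C_ss = Q C_in/(Q + kV) = 1.11818 mol/L; C(t) = C_ss + (C₀ − C_ss) e^(−a t).
C(45.06) = 1.11818 + (-1.11818)·e^(−0.0528754·45.06) = 1.11818 + (-1.11818)·0.0923135 = 1.01496 mol/L.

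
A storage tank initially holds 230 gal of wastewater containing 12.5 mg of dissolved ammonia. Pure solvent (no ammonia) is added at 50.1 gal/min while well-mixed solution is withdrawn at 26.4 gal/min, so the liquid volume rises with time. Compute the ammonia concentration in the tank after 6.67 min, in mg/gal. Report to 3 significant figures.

Let m(t) be the amount of ammonia. Volume: V(t) = V₀ + (Q_in − Q_out) t = 230 + 23.700 t; V(6.67) = 388.08 gal.
Solute balance: dm/dt = 0 − Q_out C = −Q_out m/V(t).
dm/m = −Q_out dt/(V₀ + 23.700 t); integrating gives ln(m/m₀) = −(Q_out/(Q_in−Q_out)) ln(V/V₀).
m = m₀ (V₀/V)^(Q_out/(Q_in−Q_out)) = 12.5 × (230/388.08)^(1.1139) = 6.9797 mg.
C = m/V = 6.9797/388.08 = 0.017985 mg/gal.

0.0180 mg/gal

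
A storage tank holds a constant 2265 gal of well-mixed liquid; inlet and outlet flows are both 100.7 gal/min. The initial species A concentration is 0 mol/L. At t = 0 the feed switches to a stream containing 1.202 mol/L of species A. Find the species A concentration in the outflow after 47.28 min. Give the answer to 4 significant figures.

Unsteady species balance (constant V, well mixed): V dC/dt = Q(C_in − C).
So dC/dt = (C_in − C)/τ with τ = V/Q = 2265/100.7 = 22.4926 min.
This is linear first-order; C(t) = C_in + (C₀ − C_in) e^(−t/τ).
C(47.28) = 1.202 + (0 − 1.202)·e^(−47.28/22.4926) = 1.202 + (-1.20200)·0.122208 = 1.05511 mol/L.

1.055 mol/L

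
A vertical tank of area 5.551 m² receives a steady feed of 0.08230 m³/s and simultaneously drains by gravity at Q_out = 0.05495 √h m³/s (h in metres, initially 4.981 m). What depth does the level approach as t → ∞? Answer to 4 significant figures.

A dh/dt = Q_in − 0.05495 √h. Steady state requires inflow = outflow:
Q_in = 0.05495 √h_ss ⇒ √h_ss = 0.08230/0.05495 = 1.49773.
h_ss = 1.49773² = 2.24318 m. (Since h₀ = 4.981 m > h_ss, the level will fall toward this value.)

2.243 m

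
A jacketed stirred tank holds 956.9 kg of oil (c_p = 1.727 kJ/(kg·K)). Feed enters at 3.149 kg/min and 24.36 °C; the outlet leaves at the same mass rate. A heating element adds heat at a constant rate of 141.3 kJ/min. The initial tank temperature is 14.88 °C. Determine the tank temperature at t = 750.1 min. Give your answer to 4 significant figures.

47.34 °C

First-law balance (no shaft work): M c_p dT/dt = ṁ c_p (T_in − T) + 141.3.
Rearrange: dT/dt = (T_ss − T)/τ with τ = M/ṁ = 303.874 min and T_ss = T_in + Q̇/(ṁ c_p) = 50.3423 °C.
This is linear first-order; T(t) = T_ss + (T₀ − T_ss) e^(−t/τ).
T(750.1) = 50.3423 + (-35.4623)·e^(−750.1/303.874) = 50.3423 + (-35.4623)·0.0847156 = 47.3381 °C.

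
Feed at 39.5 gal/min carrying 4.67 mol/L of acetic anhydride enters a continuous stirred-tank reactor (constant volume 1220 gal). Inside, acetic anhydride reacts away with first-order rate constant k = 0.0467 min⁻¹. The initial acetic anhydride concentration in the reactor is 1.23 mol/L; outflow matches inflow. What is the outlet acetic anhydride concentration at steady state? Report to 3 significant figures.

1.91 mol/L

Accumulation = in − out − consumed: V dC/dt = Q C_in − Q C − k V C.
Steady state (dC/dt = 0): C_ss = Q C_in/(Q + kV) = C_in/(1 + kV/Q).
C_ss = 39.5·4.67/(39.5 + 0.0467·1220) = 184.47/96.474 = 1.9121 mol/L.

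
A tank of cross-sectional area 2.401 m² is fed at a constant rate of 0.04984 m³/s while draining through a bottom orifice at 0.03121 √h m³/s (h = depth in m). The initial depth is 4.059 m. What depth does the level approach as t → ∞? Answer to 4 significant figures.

2.550 m

Accumulation of liquid (constant cross-section A): A dh/dt = Q_in − 0.03121 √h. At steady state dh/dt = 0:
Q_in = 0.03121 √h_ss ⇒ √h_ss = 0.04984/0.03121 = 1.59692.
h_ss = 1.59692² = 2.55017 m. (Since h₀ = 4.059 m > h_ss, the level will fall toward this value.)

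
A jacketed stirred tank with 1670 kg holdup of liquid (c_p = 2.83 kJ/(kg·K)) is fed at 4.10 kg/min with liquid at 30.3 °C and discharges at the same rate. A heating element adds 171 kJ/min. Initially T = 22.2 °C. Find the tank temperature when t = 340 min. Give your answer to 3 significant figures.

Unsteady energy balance on the tank contents: M c_p dT/dt = ṁ c_p (T_in − T) + 171.
Rearrange: dT/dt = (T_ss − T)/τ with τ = M/ṁ = 407.32 min and T_ss = T_in + Q̇/(ṁ c_p) = 45.038 °C.
This is linear first-order; T(t) = T_ss + (T₀ − T_ss) e^(−t/τ).
T(340) = 45.038 + (-22.838)·e^(−340/407.32) = 45.038 + (-22.838)·0.43399 = 35.126 °C.

35.1 °C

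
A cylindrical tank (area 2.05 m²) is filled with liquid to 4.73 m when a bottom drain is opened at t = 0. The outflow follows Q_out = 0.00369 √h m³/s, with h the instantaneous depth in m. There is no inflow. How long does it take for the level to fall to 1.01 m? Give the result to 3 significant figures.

1300 s

With no inflow, A dh/dt = −0.00369 √h.
Separate and integrate: 2(√h − √h₀) = −(0.00369/A) t.
t = 2A(√h₀ − √h)/0.00369 = 2·2.05·(√4.73 − √1.01)/0.00369
  = 4.1000 × (2.1749 − 1.0050) / 0.00369 = 1299.9 s.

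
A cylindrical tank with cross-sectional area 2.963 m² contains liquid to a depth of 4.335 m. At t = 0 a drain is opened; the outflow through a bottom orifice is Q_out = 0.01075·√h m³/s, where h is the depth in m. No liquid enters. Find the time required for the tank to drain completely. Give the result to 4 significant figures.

1148 s

Accumulation of liquid (constant cross-section A): A dh/dt = −0.01075 √h.
This is separable: 2 d(√h)/dt = −0.01075/A, so √h = √h₀ − (0.01075/(2A)) t.
Set h = 0: 2√h₀ = (0.01075/A) t_empty ⇒ t_empty = 2A√h₀/0.01075.
t_empty = 2·2.963·√4.335/0.01075 = 5.92600·2.08207/0.01075 = 1147.75 s.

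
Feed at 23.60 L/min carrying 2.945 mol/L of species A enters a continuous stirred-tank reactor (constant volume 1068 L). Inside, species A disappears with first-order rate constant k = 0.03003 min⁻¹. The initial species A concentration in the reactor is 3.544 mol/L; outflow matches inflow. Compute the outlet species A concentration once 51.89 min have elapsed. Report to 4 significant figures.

1.402 mol/L

Accumulation = in − out − consumed: V dC/dt = Q C_in − Q C − k V C.
dC/dt = (Q/V) C_in − (Q/V + k) C; effective rate a = Q/V + k = 0.0220974 + 0.03003 = 0.0521274 min⁻¹.
C_ss = Q C_in/(Q + kV) = 1.24842 mol/L; C(t) = C_ss + (C₀ − C_ss) e^(−a t).
C(51.89) = 1.24842 + (2.29558)·e^(−0.0521274·51.89) = 1.24842 + (2.29558)·0.0668777 = 1.40194 mol/L.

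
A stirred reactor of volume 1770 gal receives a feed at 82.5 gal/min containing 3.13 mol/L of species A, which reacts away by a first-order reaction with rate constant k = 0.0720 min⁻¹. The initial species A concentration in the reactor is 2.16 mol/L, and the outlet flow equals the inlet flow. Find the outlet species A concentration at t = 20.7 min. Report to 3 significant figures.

1.31 mol/L

Species balance: V dC/dt = Q C_in − Q C − k V C.
This is linear with rate a = Q/V + k = 0.11861 min⁻¹.
C_ss = Q C_in/(Q + kV) = 1.2300 mol/L; C(t) = C_ss + (C₀ − C_ss) e^(−a t).
C(20.7) = 1.2300 + (0.93001)·e^(−0.11861·20.7) = 1.2300 + (0.93001)·0.085843 = 1.3098 mol/L.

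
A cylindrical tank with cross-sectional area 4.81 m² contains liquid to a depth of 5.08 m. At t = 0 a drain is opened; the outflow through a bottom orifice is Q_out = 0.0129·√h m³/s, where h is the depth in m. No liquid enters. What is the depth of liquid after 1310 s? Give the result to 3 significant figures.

With no inflow, A dh/dt = −0.0129 √h.
Separate and integrate: 2(√h − √h₀) = −(0.0129/A) t.
√h = √5.08 − 0.0129·1310/(2·4.81) = 2.2539 − 1.7567 = 0.49723.
h = 0.49723² = 0.24724 m.

0.247 m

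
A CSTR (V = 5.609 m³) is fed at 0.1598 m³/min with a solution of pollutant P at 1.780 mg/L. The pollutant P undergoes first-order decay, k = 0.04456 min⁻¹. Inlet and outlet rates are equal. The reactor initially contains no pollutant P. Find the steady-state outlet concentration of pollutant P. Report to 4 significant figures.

V dC/dt = Q(C_in − C) − k V C.
Steady state (dC/dt = 0): C_ss = Q C_in/(Q + kV) = C_in/(1 + kV/Q).
C_ss = 0.1598·1.780/(0.1598 + 0.04456·5.609) = 0.284444/0.409737 = 0.694211 mg/L.

0.6942 mg/L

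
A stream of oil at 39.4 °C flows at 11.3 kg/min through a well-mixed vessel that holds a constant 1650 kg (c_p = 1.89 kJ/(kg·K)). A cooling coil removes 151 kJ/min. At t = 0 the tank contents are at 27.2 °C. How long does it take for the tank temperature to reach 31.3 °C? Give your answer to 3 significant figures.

234 min

Unsteady energy balance on the tank contents: M c_p dT/dt = ṁ c_p (T_in − T) − 151.
τ = M/ṁ = 146.02 min; T_ss = T_in − Q̇/(ṁ c_p) = 32.330 °C.
T(t) = T_ss + (T₀ − T_ss) e^(−t/τ). Set T = 31.3:
e^(−t/τ) = (31.3 − 32.330)/(27.2 − 32.330) = 0.20074
t = −146.02 · ln(0.20074) = 234.47 min.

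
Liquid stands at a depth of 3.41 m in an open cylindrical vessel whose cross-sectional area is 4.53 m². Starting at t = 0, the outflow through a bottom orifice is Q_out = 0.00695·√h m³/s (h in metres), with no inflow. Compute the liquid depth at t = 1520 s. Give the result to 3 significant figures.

0.463 m

Volume balance on the tank: A dh/dt = −0.00695 √h.
This is separable: 2 d(√h)/dt = −0.00695/A, so √h = √h₀ − (0.00695/(2A)) t.
√h = √3.41 − 0.00695·1520/(2·4.53) = 1.8466 − 1.1660 = 0.68061.
h = 0.68061² = 0.46324 m.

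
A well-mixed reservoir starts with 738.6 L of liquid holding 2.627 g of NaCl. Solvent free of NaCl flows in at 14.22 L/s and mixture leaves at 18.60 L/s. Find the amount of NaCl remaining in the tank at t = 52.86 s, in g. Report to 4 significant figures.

Total volume: dV/dt = Q_in − Q_out = -4.38000 L/s, so V(t) = 738.6 − 4.38000 t and V(52.86) = 507.073 L.
No NaCl enters, so dm/dt = −Q_out · (m/V).
dm/m = −Q_out dt/(V₀ − 4.38000 t); integrating gives ln(m/m₀) = −(Q_out/(Q_in−Q_out)) ln(V/V₀).
m = m₀ (V₀/V)^(Q_out/(Q_in−Q_out)) = 2.627 × (738.6/507.073)^(-4.24658) = 0.531900 g.

0.5319 g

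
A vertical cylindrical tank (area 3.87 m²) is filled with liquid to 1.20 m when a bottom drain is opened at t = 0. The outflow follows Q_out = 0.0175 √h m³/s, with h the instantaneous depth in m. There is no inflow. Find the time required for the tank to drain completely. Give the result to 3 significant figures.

484 s

With no inflow, A dh/dt = −0.0175 √h.
∫ h^(−1/2) dh = −(0.0175/A) ∫ dt, giving 2√h = 2√h₀ − (0.0175/A) t.
Tank is empty when √h = 0: t_empty = 2A√h₀/0.0175.
t_empty = 2·3.87·√1.20/0.0175 = 7.7400·1.0954/0.0175 = 484.50 s.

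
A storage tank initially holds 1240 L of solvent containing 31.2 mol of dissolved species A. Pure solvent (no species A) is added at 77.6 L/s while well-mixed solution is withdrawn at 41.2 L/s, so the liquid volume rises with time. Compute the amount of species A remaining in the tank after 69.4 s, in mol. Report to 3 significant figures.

8.87 mol

Total volume: dV/dt = Q_in − Q_out = 36.400 L/s, so V(t) = 1240 + 36.400 t and V(69.4) = 3766.2 L.
Species balance (pure solvent in): dm/dt = −Q_out · m/V(t).
dm/m = −Q_out dt/(V₀ + 36.400 t); integrating gives ln(m/m₀) = −(Q_out/(Q_in−Q_out)) ln(V/V₀).
m = m₀ (V₀/V)^(Q_out/(Q_in−Q_out)) = 31.2 × (1240/3766.2)^(1.1319) = 8.8727 mol.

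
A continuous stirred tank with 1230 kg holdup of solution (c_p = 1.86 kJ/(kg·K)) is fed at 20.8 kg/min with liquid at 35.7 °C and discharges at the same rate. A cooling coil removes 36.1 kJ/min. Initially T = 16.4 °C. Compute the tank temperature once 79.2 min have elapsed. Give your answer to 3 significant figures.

Energy balance: M c_p dT/dt = ṁ c_p (T_in − T) − 36.1.
Rearrange: dT/dt = (T_ss − T)/τ with τ = M/ṁ = 59.135 min and T_ss = T_in − Q̇/(ṁ c_p) = 34.767 °C.
Solution: T(t) = T_ss + (T₀ − T_ss) e^(−t/τ).
T(79.2) = 34.767 + (-18.367)·e^(−79.2/59.135) = 34.767 + (-18.367)·0.26202 = 29.954 °C.

30.0 °C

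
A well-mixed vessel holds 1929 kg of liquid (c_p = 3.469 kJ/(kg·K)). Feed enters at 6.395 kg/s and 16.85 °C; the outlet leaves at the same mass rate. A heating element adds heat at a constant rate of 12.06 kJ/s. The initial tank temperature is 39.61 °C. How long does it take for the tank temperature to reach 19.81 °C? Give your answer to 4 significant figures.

669.2 s

M c_p dT/dt = ṁ c_p (T_in − T) + Q̇.
τ = M/ṁ = 301.642 s; T_ss = T_in + Q̇/(ṁ c_p) = 17.3936 °C.
T(t) = T_ss + (T₀ − T_ss) e^(−t/τ). Set T = 19.81:
e^(−t/τ) = (19.81 − 17.3936)/(39.61 − 17.3936) = 0.108765
t = −301.642 · ln(0.108765) = 669.211 s.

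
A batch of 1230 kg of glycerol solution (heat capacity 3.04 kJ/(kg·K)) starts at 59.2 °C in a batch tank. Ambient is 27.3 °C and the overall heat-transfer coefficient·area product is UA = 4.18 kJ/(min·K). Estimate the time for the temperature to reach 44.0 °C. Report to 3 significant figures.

579 min

Lumped-capacitance energy balance: M c_p dT/dt = UA(T_amb − T).
τ = M c_p/UA = 894.55 min; T_ss = T_amb = 27.300 °C.
T(t) = T_ss + (T₀ − T_ss)e^(−t/τ); set T = 44.0:
t = −τ ln[(T − T_ss)/(T₀ − T_ss)] = −894.55 · ln(0.52351) = 578.95 min.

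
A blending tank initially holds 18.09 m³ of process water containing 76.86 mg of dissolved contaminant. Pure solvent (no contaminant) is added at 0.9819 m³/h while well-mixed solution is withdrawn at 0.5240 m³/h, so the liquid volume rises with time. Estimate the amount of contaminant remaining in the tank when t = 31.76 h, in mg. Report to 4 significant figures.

Total volume: dV/dt = Q_in − Q_out = 0.457900 m³/h, so V(t) = 18.09 + 0.457900 t and V(31.76) = 32.6329 m³.
Solute balance: dm/dt = 0 − Q_out C = −Q_out m/V(t).
Separate: dm/m = −Q_out dt/V(t) ⇒ ln(m/m₀) = −(Q_out/(Q_in−Q_out)) ln(V/V₀).
m = m₀ (V₀/V)^(Q_out/(Q_in−Q_out)) = 76.86 × (18.09/32.6329)^(1.14435) = 39.1288 mg.

39.13 mg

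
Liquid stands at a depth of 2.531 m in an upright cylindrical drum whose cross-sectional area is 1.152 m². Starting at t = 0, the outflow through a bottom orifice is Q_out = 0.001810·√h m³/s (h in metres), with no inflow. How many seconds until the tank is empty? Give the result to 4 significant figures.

Volume balance on the tank: A dh/dt = −0.001810 √h.
∫ h^(−1/2) dh = −(0.001810/A) ∫ dt, giving 2√h = 2√h₀ − (0.001810/A) t.
Tank is empty when √h = 0: t_empty = 2A√h₀/0.001810.
t_empty = 2·1.152·√2.531/0.001810 = 2.30400·1.59091/0.001810 = 2025.12 s.

2025 s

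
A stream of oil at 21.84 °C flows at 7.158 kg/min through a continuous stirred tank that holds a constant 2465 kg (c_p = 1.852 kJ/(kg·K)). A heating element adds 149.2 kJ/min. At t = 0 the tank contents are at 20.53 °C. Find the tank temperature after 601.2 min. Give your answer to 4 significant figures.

Energy balance: M c_p dT/dt = ṁ c_p (T_in − T) + 149.2.
τ = M/ṁ = 344.370 min; T_ss = T_in + Q̇/(ṁ c_p) = 21.84 + 149.2/(7.158·1.852) = 33.0948 °C.
Solution: T(t) = T_ss + (T₀ − T_ss) e^(−t/τ).
T(601.2) = 33.0948 + (-12.5648)·e^(−601.2/344.370) = 33.0948 + (-12.5648)·0.174506 = 30.9021 °C.

30.90 °C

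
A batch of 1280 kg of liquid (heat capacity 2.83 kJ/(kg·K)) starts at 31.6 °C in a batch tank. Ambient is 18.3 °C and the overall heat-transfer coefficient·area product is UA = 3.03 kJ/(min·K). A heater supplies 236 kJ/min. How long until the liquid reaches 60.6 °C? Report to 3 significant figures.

713 min

Lumped-capacitance energy balance: M c_p dT/dt = UA(T_amb − T) + Q̇.
τ = M c_p/UA = 1195.5 min; T_ss = T_amb + Q̇/UA = 18.3 + 236/3.03 = 96.188 °C.
T(t) = T_ss + (T₀ − T_ss)e^(−t/τ); set T = 60.6:
t = −τ ln[(T − T_ss)/(T₀ − T_ss)] = −1195.5 · ln(0.55100) = 712.55 min.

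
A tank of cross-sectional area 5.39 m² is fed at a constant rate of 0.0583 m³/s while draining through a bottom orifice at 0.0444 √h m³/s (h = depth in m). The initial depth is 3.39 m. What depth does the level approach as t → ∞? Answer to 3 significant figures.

1.72 m

A dh/dt = Q_in − 0.0444 √h. Steady state requires inflow = outflow:
Q_in = 0.0444 √h_ss ⇒ √h_ss = 0.0583/0.0444 = 1.3131.
h_ss = 1.3131² = 1.7241 m. (Since h₀ = 3.39 m > h_ss, the level will fall toward this value.)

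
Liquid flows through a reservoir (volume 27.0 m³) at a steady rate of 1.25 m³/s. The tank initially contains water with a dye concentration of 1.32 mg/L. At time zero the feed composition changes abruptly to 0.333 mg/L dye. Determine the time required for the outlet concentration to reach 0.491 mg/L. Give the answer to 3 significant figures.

39.6 s

Accumulation = in − out for the solute gives V dC/dt = Q(C_in − C), so τ = V/Q = 21.600 s.
C(t) = C_in + (C₀ − C_in) e^(−t/τ). Set C = 0.491 and solve for t:
e^(−t/τ) = (C − C_in)/(C₀ − C_in) = (0.491 − 0.333)/(1.32 − 0.333) = 0.16008
t = −τ ln(…) = 21.600 × 1.8321 = 39.573 s.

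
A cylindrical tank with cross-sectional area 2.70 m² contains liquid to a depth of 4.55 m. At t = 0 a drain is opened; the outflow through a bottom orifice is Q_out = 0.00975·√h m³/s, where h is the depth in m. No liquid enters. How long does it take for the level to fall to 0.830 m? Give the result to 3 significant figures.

With no inflow, A dh/dt = −0.00975 √h.
Separate and integrate: 2(√h − √h₀) = −(0.00975/A) t.
t = 2A(√h₀ − √h)/0.00975 = 2·2.70·(√4.55 − √0.830)/0.00975
  = 5.4000 × (2.1331 − 0.91104) / 0.00975 = 676.82 s.

677 s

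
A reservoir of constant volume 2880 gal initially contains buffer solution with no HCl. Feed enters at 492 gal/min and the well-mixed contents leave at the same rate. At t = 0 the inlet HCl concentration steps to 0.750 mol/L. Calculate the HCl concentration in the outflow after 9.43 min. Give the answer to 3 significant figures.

0.600 mol/L

Mass balance on the solute (V constant): V dC/dt = Q(C_in − C).
Rewrite as dC/dt + C/τ = C_in/τ, τ = V/Q = 5.8537 min.
Integrating: C(t) = C_in + (C₀ − C_in) e^(−t/τ).
C(9.43) = 0.750 + (0 − 0.750)·e^(−9.43/5.8537) = 0.750 + (-0.75000)·0.19970 = 0.60023 mol/L.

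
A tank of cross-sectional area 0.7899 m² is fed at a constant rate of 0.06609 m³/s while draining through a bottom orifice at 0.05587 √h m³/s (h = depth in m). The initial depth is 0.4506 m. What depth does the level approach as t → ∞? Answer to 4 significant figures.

1.399 m

A dh/dt = Q_in − 0.05587 √h. Steady state requires inflow = outflow:
Q_in = 0.05587 √h_ss ⇒ √h_ss = 0.06609/0.05587 = 1.18292.
h_ss = 1.18292² = 1.39931 m. (Since h₀ = 0.4506 m < h_ss, the level will rise toward this value.)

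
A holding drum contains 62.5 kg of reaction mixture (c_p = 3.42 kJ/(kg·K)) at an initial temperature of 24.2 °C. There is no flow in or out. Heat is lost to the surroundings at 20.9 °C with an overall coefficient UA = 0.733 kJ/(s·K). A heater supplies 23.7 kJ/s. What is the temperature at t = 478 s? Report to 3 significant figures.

47.6 °C

M c_p dT/dt = −UA(T − T_amb) + Q̇.
dT/dt = (T_ss − T)/τ with T_ss = T_amb + Q̇/UA = 20.9 + 23.7/0.733 = 53.233 °C, τ = M c_p/UA = 62.5·3.42/0.733 = 291.61 s.
Solution: T(t) = T_ss + (T₀ − T_ss) e^(−t/τ).
T(478) = 53.233 + (-29.033)·0.19414 = 47.596 °C.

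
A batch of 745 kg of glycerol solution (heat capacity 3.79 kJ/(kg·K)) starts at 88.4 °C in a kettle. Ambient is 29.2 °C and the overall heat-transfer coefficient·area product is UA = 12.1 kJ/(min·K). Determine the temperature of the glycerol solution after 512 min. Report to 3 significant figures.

Lumped-capacitance energy balance: M c_p dT/dt = UA(T_amb − T).
dT/dt = (T_ss − T)/τ with T_ss = T_amb = 29.200 °C, τ = M c_p/UA = 745·3.79/12.1 = 233.35 min.
Integrating: T(t) = T_ss + (T₀ − T_ss) e^(−t/τ).
T(512) = 29.200 + (59.200)·0.11146 = 35.798 °C.

35.8 °C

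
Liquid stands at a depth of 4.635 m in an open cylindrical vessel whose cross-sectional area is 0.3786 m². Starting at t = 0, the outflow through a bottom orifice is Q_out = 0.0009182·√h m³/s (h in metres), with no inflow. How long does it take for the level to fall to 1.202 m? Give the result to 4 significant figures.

871.3 s

A dh/dt = −Q_out = −0.0009182 √h.
∫ h^(−1/2) dh = −(0.0009182/A) ∫ dt, giving 2√h = 2√h₀ − (0.0009182/A) t.
t = 2A(√h₀ − √h)/0.0009182 = 2·0.3786·(√4.635 − √1.202)/0.0009182
  = 0.757200 × (2.15291 − 1.09636) / 0.0009182 = 871.289 s.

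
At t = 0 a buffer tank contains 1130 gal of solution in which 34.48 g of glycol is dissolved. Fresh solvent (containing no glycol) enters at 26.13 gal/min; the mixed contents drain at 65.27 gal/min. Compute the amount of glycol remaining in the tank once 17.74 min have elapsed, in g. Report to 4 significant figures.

7.035 g

Let m(t) be the amount of glycol. Volume: V(t) = V₀ + (Q_in − Q_out) t = 1130 − 39.1400 t; V(17.74) = 435.656 gal.
No glycol enters, so dm/dt = −Q_out · (m/V).
dm/m = −Q_out dt/(V₀ − 39.1400 t); integrating gives ln(m/m₀) = −(Q_out/(Q_in−Q_out)) ln(V/V₀).
m = m₀ (V₀/V)^(Q_out/(Q_in−Q_out)) = 34.48 × (1130/435.656)^(-1.66760) = 7.03540 g.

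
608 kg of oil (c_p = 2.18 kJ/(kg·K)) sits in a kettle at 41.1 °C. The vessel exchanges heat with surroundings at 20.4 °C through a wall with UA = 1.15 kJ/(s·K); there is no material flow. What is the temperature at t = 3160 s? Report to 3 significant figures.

M c_p dT/dt = −UA(T − T_amb).
dT/dt = (T_ss − T)/τ with T_ss = T_amb = 20.400 °C, τ = M c_p/UA = 608·2.18/1.15 = 1152.6 s.
Solution: T(t) = T_ss + (T₀ − T_ss) e^(−t/τ).
T(3160) = 20.400 + (20.700)·0.064459 = 21.734 °C.

21.7 °C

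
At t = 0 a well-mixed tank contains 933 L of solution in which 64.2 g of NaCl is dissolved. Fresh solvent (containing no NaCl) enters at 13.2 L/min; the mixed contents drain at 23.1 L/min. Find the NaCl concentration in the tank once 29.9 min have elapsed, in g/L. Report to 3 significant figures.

Total volume: dV/dt = Q_in − Q_out = -9.9000 L/min, so V(t) = 933 − 9.9000 t and V(29.9) = 636.99 L.
Species balance (pure solvent in): dm/dt = −Q_out · m/V(t).
Separate: dm/m = −Q_out dt/V(t) ⇒ ln(m/m₀) = −(Q_out/(Q_in−Q_out)) ln(V/V₀).
m = m₀ (V₀/V)^(Q_out/(Q_in−Q_out)) = 64.2 × (933/636.99)^(-2.3333) = 26.350 g.
C = m/V = 26.350/636.99 = 0.041367 g/L.

0.0414 g/L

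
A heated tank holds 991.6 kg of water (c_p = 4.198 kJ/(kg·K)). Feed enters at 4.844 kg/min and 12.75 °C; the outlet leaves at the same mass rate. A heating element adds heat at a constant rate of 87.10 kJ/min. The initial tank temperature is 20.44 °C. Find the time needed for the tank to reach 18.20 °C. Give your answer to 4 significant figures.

219.3 min

Heat balance on the well-mixed liquid: M c_p dT/dt = ṁ c_p (T_in − T) + 87.10.
τ = M/ṁ = 204.707 min; T_ss = T_in + Q̇/(ṁ c_p) = 17.0332 °C.
T(t) = T_ss + (T₀ − T_ss) e^(−t/τ). Set T = 18.20:
e^(−t/τ) = (18.20 − 17.0332)/(20.44 − 17.0332) = 0.342485
t = −204.707 · ln(0.342485) = 219.349 min.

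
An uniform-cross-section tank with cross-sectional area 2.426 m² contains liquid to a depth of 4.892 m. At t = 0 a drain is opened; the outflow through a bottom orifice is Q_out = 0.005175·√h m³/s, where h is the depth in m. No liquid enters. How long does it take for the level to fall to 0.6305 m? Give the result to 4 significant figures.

1329 s

With no inflow, A dh/dt = −0.005175 √h.
Separate and integrate: 2(√h − √h₀) = −(0.005175/A) t.
t = 2A(√h₀ − √h)/0.005175 = 2·2.426·(√4.892 − √0.6305)/0.005175
  = 4.85200 × (2.21179 − 0.794040) / 0.005175 = 1329.26 s.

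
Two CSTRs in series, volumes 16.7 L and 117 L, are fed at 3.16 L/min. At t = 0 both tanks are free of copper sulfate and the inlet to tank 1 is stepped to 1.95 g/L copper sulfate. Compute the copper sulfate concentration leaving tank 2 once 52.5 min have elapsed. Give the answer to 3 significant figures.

Each tank obeys Vᵢ dCᵢ/dt = Q(Cᵢ₋₁ − Cᵢ), so τᵢ = Vᵢ/Q.
τ₁ = 16.7/3.16 = 5.2848 min; τ₂ = 117/3.16 = 37.025 min.
Tank 1: C₁ = C_in(1 − e^(−t/τ₁)). Tank 2 (τ₁ ≠ τ₂): C₂ = C_in[1 − (τ₁ e^(−t/τ₁) − τ₂ e^(−t/τ₂))/(τ₁ − τ₂)].
At t = 52.5: e^(−t/τ₁) = 4.8491e-05, e^(−t/τ₂) = 0.24221.
C₂ = 1.95·[1 − (5.2848·4.8491e-05 − 37.025·0.24221)/(-31.741)] = 1.95·0.71747 = 1.3991 g/L.

1.40 g/L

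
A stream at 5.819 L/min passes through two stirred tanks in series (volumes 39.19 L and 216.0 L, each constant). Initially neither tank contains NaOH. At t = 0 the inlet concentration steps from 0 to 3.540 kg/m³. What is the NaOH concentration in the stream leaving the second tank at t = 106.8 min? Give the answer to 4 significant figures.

3.297 kg/m³

Time constants: τᵢ = Vᵢ/Q for each well-mixed tank.
τ₁ = 39.19/5.819 = 6.73483 min; τ₂ = 216.0/5.819 = 37.1198 min.
Tank 1: C₁ = C_in(1 − e^(−t/τ₁)). Tank 2 (τ₁ ≠ τ₂): C₂ = C_in[1 − (τ₁ e^(−t/τ₁) − τ₂ e^(−t/τ₂))/(τ₁ − τ₂)].
At t = 106.8: e^(−t/τ₁) = 1.29725e-07, e^(−t/τ₂) = 0.0562937.
C₂ = 3.540·[1 − (6.73483·1.29725e-07 − 37.1198·0.0562937)/(-30.3849)] = 3.540·0.931229 = 3.29655 kg/m³.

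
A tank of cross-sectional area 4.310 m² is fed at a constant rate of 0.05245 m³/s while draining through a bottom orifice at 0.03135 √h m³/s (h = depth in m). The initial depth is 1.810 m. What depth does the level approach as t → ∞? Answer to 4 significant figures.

A dh/dt = Q_in − 0.03135 √h. Steady state requires inflow = outflow:
Q_in = 0.03135 √h_ss ⇒ √h_ss = 0.05245/0.03135 = 1.67305.
h_ss = 1.67305² = 2.79908 m. (Since h₀ = 1.810 m < h_ss, the level will rise toward this value.)

2.799 m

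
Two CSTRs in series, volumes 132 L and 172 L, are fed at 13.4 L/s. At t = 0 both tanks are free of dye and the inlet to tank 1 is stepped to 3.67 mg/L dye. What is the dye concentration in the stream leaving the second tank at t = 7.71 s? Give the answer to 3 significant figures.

0.552 mg/L

Time constants: τᵢ = Vᵢ/Q for each well-mixed tank.
τ₁ = 132/13.4 = 9.8507 s; τ₂ = 172/13.4 = 12.836 s.
Tank 1: C₁ = C_in(1 − e^(−t/τ₁)). Tank 2 (τ₁ ≠ τ₂): C₂ = C_in[1 − (τ₁ e^(−t/τ₁) − τ₂ e^(−t/τ₂))/(τ₁ − τ₂)].
At t = 7.71: e^(−t/τ₁) = 0.45718, e^(−t/τ₂) = 0.54845.
C₂ = 3.67·[1 − (9.8507·0.45718 − 12.836·0.54845)/(-2.9851)] = 3.67·0.15036 = 0.55183 mg/L.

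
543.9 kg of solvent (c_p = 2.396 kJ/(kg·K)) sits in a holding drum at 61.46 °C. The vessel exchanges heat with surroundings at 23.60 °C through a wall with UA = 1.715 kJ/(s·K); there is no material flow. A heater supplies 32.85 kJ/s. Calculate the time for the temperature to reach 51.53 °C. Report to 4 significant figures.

M c_p dT/dt = −UA(T − T_amb) + Q̇.
τ = M c_p/UA = 759.874 s; T_ss = T_amb + Q̇/UA = 23.60 + 32.85/1.715 = 42.7545 °C.
T(t) = T_ss + (T₀ − T_ss)e^(−t/τ); set T = 51.53:
t = −τ ln[(T − T_ss)/(T₀ − T_ss)] = −759.874 · ln(0.469140) = 575.115 s.

575.1 s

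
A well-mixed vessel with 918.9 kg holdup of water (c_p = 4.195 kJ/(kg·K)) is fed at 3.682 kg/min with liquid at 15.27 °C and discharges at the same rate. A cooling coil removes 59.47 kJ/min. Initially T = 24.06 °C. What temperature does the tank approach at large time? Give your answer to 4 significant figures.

11.42 °C

M c_p dT/dt = ṁ c_p (T_in − T) − Q̇.
At steady state dT/dt = 0 ⇒ T_ss = T_in − Q̇/(ṁ c_p) = 15.27 − 59.47/(3.682·4.195) = 11.4198 °C.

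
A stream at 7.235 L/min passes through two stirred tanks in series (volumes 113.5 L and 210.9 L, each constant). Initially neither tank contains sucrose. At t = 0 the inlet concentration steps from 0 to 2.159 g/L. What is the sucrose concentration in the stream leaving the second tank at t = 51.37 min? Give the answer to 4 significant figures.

Time constants: τᵢ = Vᵢ/Q for each well-mixed tank.
τ₁ = 113.5/7.235 = 15.6876 min; τ₂ = 210.9/7.235 = 29.1500 min.
Tank 1: C₁ = C_in(1 − e^(−t/τ₁)). Tank 2 (τ₁ ≠ τ₂): C₂ = C_in[1 − (τ₁ e^(−t/τ₁) − τ₂ e^(−t/τ₂))/(τ₁ − τ₂)].
At t = 51.37: e^(−t/τ₁) = 0.0378337, e^(−t/τ₂) = 0.171655.
C₂ = 2.159·[1 − (15.6876·0.0378337 − 29.1500·0.171655)/(-13.4623)] = 2.159·0.672402 = 1.45172 g/L.

1.452 g/L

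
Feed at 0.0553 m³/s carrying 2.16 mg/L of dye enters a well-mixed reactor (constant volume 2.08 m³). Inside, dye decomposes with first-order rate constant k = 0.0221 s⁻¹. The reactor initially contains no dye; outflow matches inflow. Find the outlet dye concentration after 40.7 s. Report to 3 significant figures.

1.02 mg/L

Species balance: V dC/dt = Q C_in − Q C − k V C.
dC/dt = (Q/V) C_in − (Q/V + k) C; effective rate a = Q/V + k = 0.026587 + 0.0221 = 0.048687 s⁻¹.
C_ss = Q C_in/(Q + kV) = 1.1795 mg/L; C(t) = C_ss + (C₀ − C_ss) e^(−a t).
C(40.7) = 1.1795 + (-1.1795)·e^(−0.048687·40.7) = 1.1795 + (-1.1795)·0.13786 = 1.0169 mg/L.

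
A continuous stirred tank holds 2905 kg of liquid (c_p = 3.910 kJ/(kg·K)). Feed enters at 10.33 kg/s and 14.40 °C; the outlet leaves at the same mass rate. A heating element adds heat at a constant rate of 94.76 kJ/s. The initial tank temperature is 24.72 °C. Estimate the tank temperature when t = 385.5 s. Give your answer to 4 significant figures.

M c_p dT/dt = ṁ c_p (T_in − T) + Q̇.
τ = M/ṁ = 281.220 s; T_ss = T_in + Q̇/(ṁ c_p) = 14.40 + 94.76/(10.33·3.910) = 16.7461 °C.
This is linear first-order; T(t) = T_ss + (T₀ − T_ss) e^(−t/τ).
T(385.5) = 16.7461 + (7.97389)·e^(−385.5/281.220) = 16.7461 + (7.97389)·0.253900 = 18.7707 °C.

18.77 °C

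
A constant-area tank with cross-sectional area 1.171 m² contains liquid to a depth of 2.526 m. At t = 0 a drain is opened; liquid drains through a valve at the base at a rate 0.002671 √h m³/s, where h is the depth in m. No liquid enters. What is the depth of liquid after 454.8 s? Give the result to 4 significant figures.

1.146 m

Mass balance (ρ constant): A dh/dt = −0.002671 √h.
This is separable: 2 d(√h)/dt = −0.002671/A, so √h = √h₀ − (0.002671/(2A)) t.
√h = √2.526 − 0.002671·454.8/(2·1.171) = 1.58934 − 0.518689 = 1.07065.
h = 1.07065² = 1.14629 m.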